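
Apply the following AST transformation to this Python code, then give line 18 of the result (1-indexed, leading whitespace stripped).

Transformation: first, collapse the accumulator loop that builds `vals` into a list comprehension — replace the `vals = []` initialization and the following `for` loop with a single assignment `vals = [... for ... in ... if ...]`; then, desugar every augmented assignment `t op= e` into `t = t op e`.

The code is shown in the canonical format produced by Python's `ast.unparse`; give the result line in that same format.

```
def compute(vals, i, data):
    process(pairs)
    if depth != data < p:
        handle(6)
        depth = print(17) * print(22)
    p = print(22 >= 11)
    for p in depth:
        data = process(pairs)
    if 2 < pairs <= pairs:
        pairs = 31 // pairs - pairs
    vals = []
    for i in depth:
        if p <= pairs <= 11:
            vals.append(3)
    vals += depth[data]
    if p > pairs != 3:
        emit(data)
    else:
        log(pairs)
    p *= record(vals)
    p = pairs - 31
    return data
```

p = pairs - 31

Transformed code:
def compute(vals, i, data):
    process(pairs)
    if depth != data < p:
        handle(6)
        depth = print(17) * print(22)
    p = print(22 >= 11)
    for p in depth:
        data = process(pairs)
    if 2 < pairs <= pairs:
        pairs = 31 // pairs - pairs
    vals = [3 for i in depth if p <= pairs <= 11]
    vals = vals + depth[data]
    if p > pairs != 3:
        emit(data)
    else:
        log(pairs)
    p = p * record(vals)
    p = pairs - 31
    return data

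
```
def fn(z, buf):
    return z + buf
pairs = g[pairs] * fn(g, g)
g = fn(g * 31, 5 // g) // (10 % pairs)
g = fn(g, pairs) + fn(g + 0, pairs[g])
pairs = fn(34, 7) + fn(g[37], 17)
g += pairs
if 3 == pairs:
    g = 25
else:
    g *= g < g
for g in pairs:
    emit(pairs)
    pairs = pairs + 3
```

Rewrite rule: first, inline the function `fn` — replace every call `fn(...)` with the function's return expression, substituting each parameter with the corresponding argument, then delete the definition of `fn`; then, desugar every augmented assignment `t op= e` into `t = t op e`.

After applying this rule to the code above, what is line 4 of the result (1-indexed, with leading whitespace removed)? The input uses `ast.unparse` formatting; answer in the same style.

pairs = 34 + 7 + (g[37] + 17)

Transformed code:
pairs = g[pairs] * (g + g)
g = (g * 31 + 5 // g) // (10 % pairs)
g = g + pairs + (g + 0 + pairs[g])
pairs = 34 + 7 + (g[37] + 17)
g = g + pairs
if 3 == pairs:
    g = 25
else:
    g = g * (g < g)
for g in pairs:
    emit(pairs)
    pairs = pairs + 3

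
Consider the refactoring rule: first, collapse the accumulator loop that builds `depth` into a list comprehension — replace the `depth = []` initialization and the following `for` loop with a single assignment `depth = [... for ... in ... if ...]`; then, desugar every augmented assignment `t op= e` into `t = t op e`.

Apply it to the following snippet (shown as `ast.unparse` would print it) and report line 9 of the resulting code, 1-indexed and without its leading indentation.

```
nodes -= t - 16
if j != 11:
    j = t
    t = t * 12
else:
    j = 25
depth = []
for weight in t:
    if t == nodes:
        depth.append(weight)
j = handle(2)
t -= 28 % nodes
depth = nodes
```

Transformed code:
nodes = nodes - (t - 16)
if j != 11:
    j = t
    t = t * 12
else:
    j = 25
depth = [weight for weight in t if t == nodes]
j = handle(2)
t = t - 28 % nodes
depth = nodes

t = t - 28 % nodes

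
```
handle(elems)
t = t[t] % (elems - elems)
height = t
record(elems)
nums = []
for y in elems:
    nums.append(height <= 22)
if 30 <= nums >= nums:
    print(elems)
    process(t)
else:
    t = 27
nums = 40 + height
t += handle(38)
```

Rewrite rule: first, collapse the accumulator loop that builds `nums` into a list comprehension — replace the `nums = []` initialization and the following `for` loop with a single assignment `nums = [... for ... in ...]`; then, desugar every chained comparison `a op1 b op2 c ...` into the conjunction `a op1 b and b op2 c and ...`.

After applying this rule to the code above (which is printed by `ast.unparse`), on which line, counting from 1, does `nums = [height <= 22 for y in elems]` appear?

5

Transformed code:
handle(elems)
t = t[t] % (elems - elems)
height = t
record(elems)
nums = [height <= 22 for y in elems]
if 30 <= nums and nums >= nums:
    print(elems)
    process(t)
else:
    t = 27
nums = 40 + height
t += handle(38)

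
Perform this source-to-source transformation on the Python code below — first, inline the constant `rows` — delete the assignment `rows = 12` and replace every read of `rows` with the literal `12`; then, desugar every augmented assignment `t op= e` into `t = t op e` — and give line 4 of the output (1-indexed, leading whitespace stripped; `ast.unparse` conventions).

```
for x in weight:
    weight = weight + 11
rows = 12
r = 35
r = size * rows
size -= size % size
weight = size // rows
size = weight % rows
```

r = size * 12

Transformed code:
for x in weight:
    weight = weight + 11
r = 35
r = size * 12
size = size - size % size
weight = size // 12
size = weight % 12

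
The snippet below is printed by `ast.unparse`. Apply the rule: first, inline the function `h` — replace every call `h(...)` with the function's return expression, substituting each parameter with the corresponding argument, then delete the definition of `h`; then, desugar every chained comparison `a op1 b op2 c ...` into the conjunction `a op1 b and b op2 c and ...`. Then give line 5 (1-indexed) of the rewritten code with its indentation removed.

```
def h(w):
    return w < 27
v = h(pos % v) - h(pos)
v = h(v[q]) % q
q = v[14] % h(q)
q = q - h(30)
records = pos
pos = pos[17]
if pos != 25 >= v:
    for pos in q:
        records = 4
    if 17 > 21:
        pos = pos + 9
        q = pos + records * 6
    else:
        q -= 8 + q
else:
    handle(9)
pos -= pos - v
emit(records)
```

Transformed code:
v = (pos % v < 27) - (pos < 27)
v = (v[q] < 27) % q
q = v[14] % (q < 27)
q = q - (30 < 27)
records = pos
pos = pos[17]
if pos != 25 and 25 >= v:
    for pos in q:
        records = 4
    if 17 > 21:
        pos = pos + 9
        q = pos + records * 6
    else:
        q -= 8 + q
else:
    handle(9)
pos -= pos - v
emit(records)

records = pos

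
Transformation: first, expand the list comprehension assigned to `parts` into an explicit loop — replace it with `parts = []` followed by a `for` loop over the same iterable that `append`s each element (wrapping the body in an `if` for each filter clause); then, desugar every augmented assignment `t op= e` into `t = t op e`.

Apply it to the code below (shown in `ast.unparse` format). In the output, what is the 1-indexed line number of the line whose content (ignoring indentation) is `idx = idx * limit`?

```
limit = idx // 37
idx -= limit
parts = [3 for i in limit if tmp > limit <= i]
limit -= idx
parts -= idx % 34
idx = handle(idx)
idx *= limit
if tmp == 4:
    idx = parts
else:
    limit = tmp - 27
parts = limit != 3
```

10

Transformed code:
limit = idx // 37
idx = idx - limit
parts = []
for i in limit:
    if tmp > limit <= i:
        parts.append(3)
limit = limit - idx
parts = parts - idx % 34
idx = handle(idx)
idx = idx * limit
if tmp == 4:
    idx = parts
else:
    limit = tmp - 27
parts = limit != 3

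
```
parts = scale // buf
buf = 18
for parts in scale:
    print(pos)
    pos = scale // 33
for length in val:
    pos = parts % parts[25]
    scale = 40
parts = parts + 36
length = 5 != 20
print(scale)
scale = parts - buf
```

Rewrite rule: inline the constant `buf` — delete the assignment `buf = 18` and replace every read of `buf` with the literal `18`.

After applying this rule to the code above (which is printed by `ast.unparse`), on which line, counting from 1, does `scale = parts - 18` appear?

Transformed code:
parts = scale // 18
for parts in scale:
    print(pos)
    pos = scale // 33
for length in val:
    pos = parts % parts[25]
    scale = 40
parts = parts + 36
length = 5 != 20
print(scale)
scale = parts - 18

11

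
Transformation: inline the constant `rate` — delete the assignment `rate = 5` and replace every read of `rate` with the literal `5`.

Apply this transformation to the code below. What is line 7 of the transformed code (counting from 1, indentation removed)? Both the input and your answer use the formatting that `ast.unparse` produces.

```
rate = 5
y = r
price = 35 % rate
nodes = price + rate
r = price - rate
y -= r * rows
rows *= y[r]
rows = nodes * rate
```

Transformed code:
y = r
price = 35 % 5
nodes = price + 5
r = price - 5
y -= r * rows
rows *= y[r]
rows = nodes * 5

rows = nodes * 5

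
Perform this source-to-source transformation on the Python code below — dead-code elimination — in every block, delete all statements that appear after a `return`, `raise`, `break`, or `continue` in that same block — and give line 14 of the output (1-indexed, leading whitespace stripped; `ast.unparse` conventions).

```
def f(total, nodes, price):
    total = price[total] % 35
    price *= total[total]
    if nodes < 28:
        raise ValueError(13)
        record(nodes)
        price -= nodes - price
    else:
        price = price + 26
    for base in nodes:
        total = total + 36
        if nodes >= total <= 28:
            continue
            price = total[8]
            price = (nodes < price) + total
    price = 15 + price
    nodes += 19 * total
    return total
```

Transformed code:
def f(total, nodes, price):
    total = price[total] % 35
    price *= total[total]
    if nodes < 28:
        raise ValueError(13)
    else:
        price = price + 26
    for base in nodes:
        total = total + 36
        if nodes >= total <= 28:
            continue
    price = 15 + price
    nodes += 19 * total
    return total

return total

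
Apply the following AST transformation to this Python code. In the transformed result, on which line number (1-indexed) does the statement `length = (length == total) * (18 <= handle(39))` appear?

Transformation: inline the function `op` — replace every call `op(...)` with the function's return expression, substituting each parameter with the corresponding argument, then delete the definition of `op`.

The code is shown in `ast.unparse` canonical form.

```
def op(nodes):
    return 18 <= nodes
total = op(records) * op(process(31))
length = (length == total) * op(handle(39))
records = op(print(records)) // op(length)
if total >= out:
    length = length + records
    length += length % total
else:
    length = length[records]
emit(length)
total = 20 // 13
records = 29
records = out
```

Transformed code:
total = (18 <= records) * (18 <= process(31))
length = (length == total) * (18 <= handle(39))
records = (18 <= print(records)) // (18 <= length)
if total >= out:
    length = length + records
    length += length % total
else:
    length = length[records]
emit(length)
total = 20 // 13
records = 29
records = out

2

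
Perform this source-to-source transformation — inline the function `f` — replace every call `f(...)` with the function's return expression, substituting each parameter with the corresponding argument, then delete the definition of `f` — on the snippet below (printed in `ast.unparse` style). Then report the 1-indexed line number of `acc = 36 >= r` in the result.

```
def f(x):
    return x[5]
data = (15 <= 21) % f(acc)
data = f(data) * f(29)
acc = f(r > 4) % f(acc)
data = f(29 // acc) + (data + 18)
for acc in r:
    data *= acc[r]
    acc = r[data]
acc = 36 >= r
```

Transformed code:
data = (15 <= 21) % acc[5]
data = data[5] * 29[5]
acc = (r > 4)[5] % acc[5]
data = (29 // acc)[5] + (data + 18)
for acc in r:
    data *= acc[r]
    acc = r[data]
acc = 36 >= r

8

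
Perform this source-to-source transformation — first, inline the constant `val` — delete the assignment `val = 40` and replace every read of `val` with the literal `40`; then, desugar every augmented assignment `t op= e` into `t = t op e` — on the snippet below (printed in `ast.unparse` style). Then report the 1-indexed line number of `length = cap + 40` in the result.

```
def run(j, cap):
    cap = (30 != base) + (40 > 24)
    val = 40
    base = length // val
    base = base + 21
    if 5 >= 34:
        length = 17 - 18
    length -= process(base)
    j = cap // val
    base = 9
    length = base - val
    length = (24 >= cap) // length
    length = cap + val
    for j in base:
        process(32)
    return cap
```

12

Transformed code:
def run(j, cap):
    cap = (30 != base) + (40 > 24)
    base = length // 40
    base = base + 21
    if 5 >= 34:
        length = 17 - 18
    length = length - process(base)
    j = cap // 40
    base = 9
    length = base - 40
    length = (24 >= cap) // length
    length = cap + 40
    for j in base:
        process(32)
    return cap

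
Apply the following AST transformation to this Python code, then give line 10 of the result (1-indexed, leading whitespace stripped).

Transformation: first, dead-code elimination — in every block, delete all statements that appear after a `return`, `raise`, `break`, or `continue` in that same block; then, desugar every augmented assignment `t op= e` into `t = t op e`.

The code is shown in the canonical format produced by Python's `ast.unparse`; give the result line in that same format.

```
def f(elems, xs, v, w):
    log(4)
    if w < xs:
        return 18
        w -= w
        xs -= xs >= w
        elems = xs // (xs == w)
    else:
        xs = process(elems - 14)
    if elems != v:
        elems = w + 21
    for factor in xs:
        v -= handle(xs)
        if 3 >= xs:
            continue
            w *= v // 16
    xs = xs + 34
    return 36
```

Transformed code:
def f(elems, xs, v, w):
    log(4)
    if w < xs:
        return 18
    else:
        xs = process(elems - 14)
    if elems != v:
        elems = w + 21
    for factor in xs:
        v = v - handle(xs)
        if 3 >= xs:
            continue
    xs = xs + 34
    return 36

v = v - handle(xs)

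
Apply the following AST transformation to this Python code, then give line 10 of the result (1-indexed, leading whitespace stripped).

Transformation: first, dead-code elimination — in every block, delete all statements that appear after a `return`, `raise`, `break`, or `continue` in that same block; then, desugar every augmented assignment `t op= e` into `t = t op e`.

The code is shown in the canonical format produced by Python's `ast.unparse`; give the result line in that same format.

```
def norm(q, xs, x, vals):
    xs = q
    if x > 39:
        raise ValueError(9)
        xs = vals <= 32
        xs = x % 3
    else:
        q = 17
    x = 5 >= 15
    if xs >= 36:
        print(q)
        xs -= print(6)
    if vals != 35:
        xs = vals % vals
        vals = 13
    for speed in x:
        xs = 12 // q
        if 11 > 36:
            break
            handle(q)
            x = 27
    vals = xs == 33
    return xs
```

Transformed code:
def norm(q, xs, x, vals):
    xs = q
    if x > 39:
        raise ValueError(9)
    else:
        q = 17
    x = 5 >= 15
    if xs >= 36:
        print(q)
        xs = xs - print(6)
    if vals != 35:
        xs = vals % vals
        vals = 13
    for speed in x:
        xs = 12 // q
        if 11 > 36:
            break
    vals = xs == 33
    return xs

xs = xs - print(6)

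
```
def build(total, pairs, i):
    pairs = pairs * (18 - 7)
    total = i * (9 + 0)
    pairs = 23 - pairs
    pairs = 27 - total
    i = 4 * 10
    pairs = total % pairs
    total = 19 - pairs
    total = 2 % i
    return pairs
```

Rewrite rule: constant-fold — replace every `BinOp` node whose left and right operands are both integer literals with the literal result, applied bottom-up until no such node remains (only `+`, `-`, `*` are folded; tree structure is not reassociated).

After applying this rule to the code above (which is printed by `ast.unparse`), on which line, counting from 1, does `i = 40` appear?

6

Transformed code:
def build(total, pairs, i):
    pairs = pairs * 11
    total = i * 9
    pairs = 23 - pairs
    pairs = 27 - total
    i = 40
    pairs = total % pairs
    total = 19 - pairs
    total = 2 % i
    return pairs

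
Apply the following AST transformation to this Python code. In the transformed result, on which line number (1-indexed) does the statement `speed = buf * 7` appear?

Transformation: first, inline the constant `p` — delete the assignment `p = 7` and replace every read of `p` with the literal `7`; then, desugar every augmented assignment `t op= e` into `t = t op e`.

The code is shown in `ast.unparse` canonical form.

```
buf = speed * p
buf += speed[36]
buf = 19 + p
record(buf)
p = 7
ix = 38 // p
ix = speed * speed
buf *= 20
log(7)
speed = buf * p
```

Transformed code:
buf = speed * 7
buf = buf + speed[36]
buf = 19 + 7
record(buf)
ix = 38 // 7
ix = speed * speed
buf = buf * 20
log(7)
speed = buf * 7

9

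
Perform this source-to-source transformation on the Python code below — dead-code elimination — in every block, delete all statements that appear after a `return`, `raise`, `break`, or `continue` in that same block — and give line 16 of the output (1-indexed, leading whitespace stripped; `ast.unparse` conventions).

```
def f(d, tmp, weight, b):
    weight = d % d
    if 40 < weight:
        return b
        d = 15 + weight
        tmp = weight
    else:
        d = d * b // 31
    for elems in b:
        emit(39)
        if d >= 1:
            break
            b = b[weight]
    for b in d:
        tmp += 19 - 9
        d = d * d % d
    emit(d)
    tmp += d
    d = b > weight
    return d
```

d = b > weight

Transformed code:
def f(d, tmp, weight, b):
    weight = d % d
    if 40 < weight:
        return b
    else:
        d = d * b // 31
    for elems in b:
        emit(39)
        if d >= 1:
            break
    for b in d:
        tmp += 19 - 9
        d = d * d % d
    emit(d)
    tmp += d
    d = b > weight
    return d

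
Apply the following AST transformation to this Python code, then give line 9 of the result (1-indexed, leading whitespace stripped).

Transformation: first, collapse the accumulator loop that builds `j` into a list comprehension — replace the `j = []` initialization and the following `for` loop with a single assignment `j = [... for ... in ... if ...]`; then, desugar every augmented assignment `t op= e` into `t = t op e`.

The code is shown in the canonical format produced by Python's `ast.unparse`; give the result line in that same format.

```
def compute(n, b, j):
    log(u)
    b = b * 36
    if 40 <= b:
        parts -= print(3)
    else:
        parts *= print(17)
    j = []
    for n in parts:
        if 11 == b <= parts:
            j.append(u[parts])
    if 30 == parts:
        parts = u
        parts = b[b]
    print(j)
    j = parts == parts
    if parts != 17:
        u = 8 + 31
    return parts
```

if 30 == parts:

Transformed code:
def compute(n, b, j):
    log(u)
    b = b * 36
    if 40 <= b:
        parts = parts - print(3)
    else:
        parts = parts * print(17)
    j = [u[parts] for n in parts if 11 == b <= parts]
    if 30 == parts:
        parts = u
        parts = b[b]
    print(j)
    j = parts == parts
    if parts != 17:
        u = 8 + 31
    return parts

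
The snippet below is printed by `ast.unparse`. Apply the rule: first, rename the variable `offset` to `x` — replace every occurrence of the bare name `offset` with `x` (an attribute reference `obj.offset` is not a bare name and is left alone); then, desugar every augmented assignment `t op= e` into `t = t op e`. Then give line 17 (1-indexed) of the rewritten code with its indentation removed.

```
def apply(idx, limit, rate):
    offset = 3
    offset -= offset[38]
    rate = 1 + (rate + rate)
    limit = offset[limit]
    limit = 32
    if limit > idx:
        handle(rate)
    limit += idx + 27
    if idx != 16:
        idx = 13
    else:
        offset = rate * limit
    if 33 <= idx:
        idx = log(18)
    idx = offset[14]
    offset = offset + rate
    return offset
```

Transformed code:
def apply(idx, limit, rate):
    x = 3
    x = x - x[38]
    rate = 1 + (rate + rate)
    limit = x[limit]
    limit = 32
    if limit > idx:
        handle(rate)
    limit = limit + (idx + 27)
    if idx != 16:
        idx = 13
    else:
        x = rate * limit
    if 33 <= idx:
        idx = log(18)
    idx = x[14]
    x = x + rate
    return x

x = x + rate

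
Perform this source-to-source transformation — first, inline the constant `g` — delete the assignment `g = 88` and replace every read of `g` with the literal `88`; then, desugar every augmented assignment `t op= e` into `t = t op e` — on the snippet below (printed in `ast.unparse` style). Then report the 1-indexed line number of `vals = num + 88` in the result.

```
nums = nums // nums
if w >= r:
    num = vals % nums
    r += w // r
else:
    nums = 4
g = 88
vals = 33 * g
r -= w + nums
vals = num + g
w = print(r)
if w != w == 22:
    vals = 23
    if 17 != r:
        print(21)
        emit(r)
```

Transformed code:
nums = nums // nums
if w >= r:
    num = vals % nums
    r = r + w // r
else:
    nums = 4
vals = 33 * 88
r = r - (w + nums)
vals = num + 88
w = print(r)
if w != w == 22:
    vals = 23
    if 17 != r:
        print(21)
        emit(r)

9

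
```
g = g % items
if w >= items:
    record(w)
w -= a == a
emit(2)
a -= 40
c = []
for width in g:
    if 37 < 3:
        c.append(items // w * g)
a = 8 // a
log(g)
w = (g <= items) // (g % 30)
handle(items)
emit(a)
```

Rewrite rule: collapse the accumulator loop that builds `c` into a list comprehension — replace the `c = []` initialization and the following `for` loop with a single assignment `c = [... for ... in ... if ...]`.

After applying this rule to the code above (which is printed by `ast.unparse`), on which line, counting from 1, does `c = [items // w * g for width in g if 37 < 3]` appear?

7

Transformed code:
g = g % items
if w >= items:
    record(w)
w -= a == a
emit(2)
a -= 40
c = [items // w * g for width in g if 37 < 3]
a = 8 // a
log(g)
w = (g <= items) // (g % 30)
handle(items)
emit(a)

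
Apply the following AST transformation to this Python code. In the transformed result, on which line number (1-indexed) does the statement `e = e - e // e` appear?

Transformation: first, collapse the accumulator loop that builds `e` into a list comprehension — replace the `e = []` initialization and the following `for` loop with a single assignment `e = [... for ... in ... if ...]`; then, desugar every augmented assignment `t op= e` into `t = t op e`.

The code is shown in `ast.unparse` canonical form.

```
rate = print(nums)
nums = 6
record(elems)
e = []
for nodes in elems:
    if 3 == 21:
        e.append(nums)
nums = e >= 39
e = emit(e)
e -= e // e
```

7

Transformed code:
rate = print(nums)
nums = 6
record(elems)
e = [nums for nodes in elems if 3 == 21]
nums = e >= 39
e = emit(e)
e = e - e // e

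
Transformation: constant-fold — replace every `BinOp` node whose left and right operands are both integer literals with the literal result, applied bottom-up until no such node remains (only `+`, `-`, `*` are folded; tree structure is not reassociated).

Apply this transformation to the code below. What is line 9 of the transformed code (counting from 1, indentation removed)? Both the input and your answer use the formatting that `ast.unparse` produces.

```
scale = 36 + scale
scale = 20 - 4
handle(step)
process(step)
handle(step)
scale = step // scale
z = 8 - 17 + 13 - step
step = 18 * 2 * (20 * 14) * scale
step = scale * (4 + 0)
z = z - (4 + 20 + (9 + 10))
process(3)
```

step = scale * 4

Transformed code:
scale = 36 + scale
scale = 16
handle(step)
process(step)
handle(step)
scale = step // scale
z = 4 - step
step = 10080 * scale
step = scale * 4
z = z - 43
process(3)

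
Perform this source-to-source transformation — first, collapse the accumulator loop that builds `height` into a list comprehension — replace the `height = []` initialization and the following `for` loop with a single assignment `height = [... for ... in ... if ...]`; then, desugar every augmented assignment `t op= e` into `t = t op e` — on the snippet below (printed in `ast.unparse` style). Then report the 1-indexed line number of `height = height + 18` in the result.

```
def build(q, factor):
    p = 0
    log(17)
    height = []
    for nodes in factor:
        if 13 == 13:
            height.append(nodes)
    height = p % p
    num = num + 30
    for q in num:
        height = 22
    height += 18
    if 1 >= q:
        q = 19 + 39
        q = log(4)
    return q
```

9

Transformed code:
def build(q, factor):
    p = 0
    log(17)
    height = [nodes for nodes in factor if 13 == 13]
    height = p % p
    num = num + 30
    for q in num:
        height = 22
    height = height + 18
    if 1 >= q:
        q = 19 + 39
        q = log(4)
    return q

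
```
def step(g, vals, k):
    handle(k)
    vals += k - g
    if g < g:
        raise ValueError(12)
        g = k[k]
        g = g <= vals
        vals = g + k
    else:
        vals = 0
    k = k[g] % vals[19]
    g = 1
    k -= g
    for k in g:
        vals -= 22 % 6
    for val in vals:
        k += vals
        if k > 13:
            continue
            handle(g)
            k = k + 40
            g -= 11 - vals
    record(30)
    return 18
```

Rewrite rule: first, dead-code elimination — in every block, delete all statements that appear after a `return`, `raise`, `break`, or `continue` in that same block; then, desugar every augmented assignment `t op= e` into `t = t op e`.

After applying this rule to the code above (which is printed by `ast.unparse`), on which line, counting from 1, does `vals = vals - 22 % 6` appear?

Transformed code:
def step(g, vals, k):
    handle(k)
    vals = vals + (k - g)
    if g < g:
        raise ValueError(12)
    else:
        vals = 0
    k = k[g] % vals[19]
    g = 1
    k = k - g
    for k in g:
        vals = vals - 22 % 6
    for val in vals:
        k = k + vals
        if k > 13:
            continue
    record(30)
    return 18

12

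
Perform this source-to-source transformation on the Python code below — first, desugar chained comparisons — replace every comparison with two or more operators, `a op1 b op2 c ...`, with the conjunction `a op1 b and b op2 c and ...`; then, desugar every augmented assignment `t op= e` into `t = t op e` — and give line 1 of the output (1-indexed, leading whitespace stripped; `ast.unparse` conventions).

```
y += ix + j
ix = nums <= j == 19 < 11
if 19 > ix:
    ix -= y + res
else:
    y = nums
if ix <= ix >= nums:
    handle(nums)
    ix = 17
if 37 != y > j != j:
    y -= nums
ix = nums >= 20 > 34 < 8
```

y = y + (ix + j)

Transformed code:
y = y + (ix + j)
ix = nums <= j and j == 19 and (19 < 11)
if 19 > ix:
    ix = ix - (y + res)
else:
    y = nums
if ix <= ix and ix >= nums:
    handle(nums)
    ix = 17
if 37 != y and y > j and (j != j):
    y = y - nums
ix = nums >= 20 and 20 > 34 and (34 < 8)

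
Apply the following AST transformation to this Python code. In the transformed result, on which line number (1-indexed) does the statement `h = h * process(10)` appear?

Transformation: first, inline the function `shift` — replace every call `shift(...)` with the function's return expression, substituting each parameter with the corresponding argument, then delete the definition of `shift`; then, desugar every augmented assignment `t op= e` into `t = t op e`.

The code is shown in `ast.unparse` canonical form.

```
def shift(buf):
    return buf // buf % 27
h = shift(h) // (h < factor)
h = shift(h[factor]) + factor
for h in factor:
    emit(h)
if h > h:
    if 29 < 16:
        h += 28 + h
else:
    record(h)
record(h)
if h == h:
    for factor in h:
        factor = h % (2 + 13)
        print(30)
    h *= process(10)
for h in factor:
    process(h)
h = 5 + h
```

Transformed code:
h = h // h % 27 // (h < factor)
h = h[factor] // h[factor] % 27 + factor
for h in factor:
    emit(h)
if h > h:
    if 29 < 16:
        h = h + (28 + h)
else:
    record(h)
record(h)
if h == h:
    for factor in h:
        factor = h % (2 + 13)
        print(30)
    h = h * process(10)
for h in factor:
    process(h)
h = 5 + h

15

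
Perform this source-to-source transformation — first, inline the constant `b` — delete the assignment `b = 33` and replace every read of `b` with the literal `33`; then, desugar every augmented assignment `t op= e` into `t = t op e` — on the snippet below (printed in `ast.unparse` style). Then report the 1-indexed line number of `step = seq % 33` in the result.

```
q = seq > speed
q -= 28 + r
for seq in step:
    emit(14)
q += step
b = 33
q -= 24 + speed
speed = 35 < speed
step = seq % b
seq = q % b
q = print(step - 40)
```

8

Transformed code:
q = seq > speed
q = q - (28 + r)
for seq in step:
    emit(14)
q = q + step
q = q - (24 + speed)
speed = 35 < speed
step = seq % 33
seq = q % 33
q = print(step - 40)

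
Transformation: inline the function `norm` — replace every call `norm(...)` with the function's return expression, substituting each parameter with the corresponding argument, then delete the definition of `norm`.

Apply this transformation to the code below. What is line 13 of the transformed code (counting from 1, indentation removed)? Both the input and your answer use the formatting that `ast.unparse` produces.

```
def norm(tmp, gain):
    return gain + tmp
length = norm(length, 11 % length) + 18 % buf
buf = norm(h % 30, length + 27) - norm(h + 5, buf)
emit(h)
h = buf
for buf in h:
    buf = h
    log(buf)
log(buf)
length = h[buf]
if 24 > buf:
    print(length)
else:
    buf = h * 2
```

buf = h * 2

Transformed code:
length = 11 % length + length + 18 % buf
buf = length + 27 + h % 30 - (buf + (h + 5))
emit(h)
h = buf
for buf in h:
    buf = h
    log(buf)
log(buf)
length = h[buf]
if 24 > buf:
    print(length)
else:
    buf = h * 2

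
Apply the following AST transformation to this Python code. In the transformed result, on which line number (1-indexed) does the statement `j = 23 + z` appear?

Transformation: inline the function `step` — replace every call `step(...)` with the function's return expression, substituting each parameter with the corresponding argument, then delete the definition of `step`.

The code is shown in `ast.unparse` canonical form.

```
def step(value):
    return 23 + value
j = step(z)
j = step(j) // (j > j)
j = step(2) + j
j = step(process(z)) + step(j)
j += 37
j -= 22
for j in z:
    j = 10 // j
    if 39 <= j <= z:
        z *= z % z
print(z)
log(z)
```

Transformed code:
j = 23 + z
j = (23 + j) // (j > j)
j = 23 + 2 + j
j = 23 + process(z) + (23 + j)
j += 37
j -= 22
for j in z:
    j = 10 // j
    if 39 <= j <= z:
        z *= z % z
print(z)
log(z)

1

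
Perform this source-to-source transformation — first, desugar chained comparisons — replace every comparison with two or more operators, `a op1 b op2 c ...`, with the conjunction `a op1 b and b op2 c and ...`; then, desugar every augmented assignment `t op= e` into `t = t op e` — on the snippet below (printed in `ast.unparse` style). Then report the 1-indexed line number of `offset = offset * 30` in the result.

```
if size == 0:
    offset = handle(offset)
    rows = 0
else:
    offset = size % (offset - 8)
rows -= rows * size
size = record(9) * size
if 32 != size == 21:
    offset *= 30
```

Transformed code:
if size == 0:
    offset = handle(offset)
    rows = 0
else:
    offset = size % (offset - 8)
rows = rows - rows * size
size = record(9) * size
if 32 != size and size == 21:
    offset = offset * 30

9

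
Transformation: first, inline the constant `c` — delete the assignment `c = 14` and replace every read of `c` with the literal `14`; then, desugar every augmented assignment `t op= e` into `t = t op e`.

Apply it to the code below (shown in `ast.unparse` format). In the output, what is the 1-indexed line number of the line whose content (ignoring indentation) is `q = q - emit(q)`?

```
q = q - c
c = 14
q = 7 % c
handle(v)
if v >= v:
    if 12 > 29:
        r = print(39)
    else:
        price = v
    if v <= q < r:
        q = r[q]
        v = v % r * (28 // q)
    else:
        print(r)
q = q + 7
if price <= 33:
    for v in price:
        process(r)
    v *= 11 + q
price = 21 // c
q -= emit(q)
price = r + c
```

Transformed code:
q = q - 14
q = 7 % 14
handle(v)
if v >= v:
    if 12 > 29:
        r = print(39)
    else:
        price = v
    if v <= q < r:
        q = r[q]
        v = v % r * (28 // q)
    else:
        print(r)
q = q + 7
if price <= 33:
    for v in price:
        process(r)
    v = v * (11 + q)
price = 21 // 14
q = q - emit(q)
price = r + 14

20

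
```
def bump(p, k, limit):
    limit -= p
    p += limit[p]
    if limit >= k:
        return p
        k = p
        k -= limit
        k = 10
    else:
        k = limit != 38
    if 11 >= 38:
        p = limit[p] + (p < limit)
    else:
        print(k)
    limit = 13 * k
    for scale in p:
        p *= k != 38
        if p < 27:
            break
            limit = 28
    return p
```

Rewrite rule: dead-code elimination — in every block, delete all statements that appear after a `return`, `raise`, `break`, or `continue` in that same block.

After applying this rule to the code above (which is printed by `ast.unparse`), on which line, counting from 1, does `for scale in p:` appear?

13

Transformed code:
def bump(p, k, limit):
    limit -= p
    p += limit[p]
    if limit >= k:
        return p
    else:
        k = limit != 38
    if 11 >= 38:
        p = limit[p] + (p < limit)
    else:
        print(k)
    limit = 13 * k
    for scale in p:
        p *= k != 38
        if p < 27:
            break
    return p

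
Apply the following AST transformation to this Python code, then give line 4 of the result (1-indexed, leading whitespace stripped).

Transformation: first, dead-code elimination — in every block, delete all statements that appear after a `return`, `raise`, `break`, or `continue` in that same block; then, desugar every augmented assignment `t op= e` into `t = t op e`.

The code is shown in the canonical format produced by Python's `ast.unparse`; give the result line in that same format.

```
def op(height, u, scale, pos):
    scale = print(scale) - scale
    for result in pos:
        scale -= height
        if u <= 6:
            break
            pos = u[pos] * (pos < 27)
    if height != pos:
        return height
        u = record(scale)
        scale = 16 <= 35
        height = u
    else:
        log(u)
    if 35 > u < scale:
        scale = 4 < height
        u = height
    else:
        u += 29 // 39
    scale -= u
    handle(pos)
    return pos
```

Transformed code:
def op(height, u, scale, pos):
    scale = print(scale) - scale
    for result in pos:
        scale = scale - height
        if u <= 6:
            break
    if height != pos:
        return height
    else:
        log(u)
    if 35 > u < scale:
        scale = 4 < height
        u = height
    else:
        u = u + 29 // 39
    scale = scale - u
    handle(pos)
    return pos

scale = scale - height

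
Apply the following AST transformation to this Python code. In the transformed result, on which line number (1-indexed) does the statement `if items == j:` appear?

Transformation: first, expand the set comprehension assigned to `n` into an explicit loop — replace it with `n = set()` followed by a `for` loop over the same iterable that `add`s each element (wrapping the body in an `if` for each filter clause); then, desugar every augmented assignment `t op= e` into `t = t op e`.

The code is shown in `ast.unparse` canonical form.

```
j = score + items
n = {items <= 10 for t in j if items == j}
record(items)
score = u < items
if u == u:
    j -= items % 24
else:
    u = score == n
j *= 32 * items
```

4

Transformed code:
j = score + items
n = set()
for t in j:
    if items == j:
        n.add(items <= 10)
record(items)
score = u < items
if u == u:
    j = j - items % 24
else:
    u = score == n
j = j * (32 * items)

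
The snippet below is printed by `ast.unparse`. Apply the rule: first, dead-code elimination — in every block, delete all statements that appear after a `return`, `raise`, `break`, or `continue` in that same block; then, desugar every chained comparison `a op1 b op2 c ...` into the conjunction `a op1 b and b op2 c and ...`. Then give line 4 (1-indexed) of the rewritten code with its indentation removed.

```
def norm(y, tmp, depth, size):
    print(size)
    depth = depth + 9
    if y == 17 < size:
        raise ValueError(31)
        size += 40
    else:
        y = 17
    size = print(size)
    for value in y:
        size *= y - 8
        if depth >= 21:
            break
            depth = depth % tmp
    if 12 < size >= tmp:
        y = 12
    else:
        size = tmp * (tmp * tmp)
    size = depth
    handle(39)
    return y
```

if y == 17 and 17 < size:

Transformed code:
def norm(y, tmp, depth, size):
    print(size)
    depth = depth + 9
    if y == 17 and 17 < size:
        raise ValueError(31)
    else:
        y = 17
    size = print(size)
    for value in y:
        size *= y - 8
        if depth >= 21:
            break
    if 12 < size and size >= tmp:
        y = 12
    else:
        size = tmp * (tmp * tmp)
    size = depth
    handle(39)
    return y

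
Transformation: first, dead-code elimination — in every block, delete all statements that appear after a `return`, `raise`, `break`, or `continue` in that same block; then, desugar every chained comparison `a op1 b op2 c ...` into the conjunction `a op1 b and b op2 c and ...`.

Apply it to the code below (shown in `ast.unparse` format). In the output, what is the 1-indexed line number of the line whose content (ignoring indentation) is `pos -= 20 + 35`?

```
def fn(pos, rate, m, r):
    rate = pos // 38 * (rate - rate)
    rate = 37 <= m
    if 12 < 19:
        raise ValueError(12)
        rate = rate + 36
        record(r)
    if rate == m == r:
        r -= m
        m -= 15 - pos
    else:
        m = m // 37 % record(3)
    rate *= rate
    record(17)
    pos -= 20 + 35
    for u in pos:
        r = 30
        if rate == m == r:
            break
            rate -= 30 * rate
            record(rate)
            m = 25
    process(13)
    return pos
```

13

Transformed code:
def fn(pos, rate, m, r):
    rate = pos // 38 * (rate - rate)
    rate = 37 <= m
    if 12 < 19:
        raise ValueError(12)
    if rate == m and m == r:
        r -= m
        m -= 15 - pos
    else:
        m = m // 37 % record(3)
    rate *= rate
    record(17)
    pos -= 20 + 35
    for u in pos:
        r = 30
        if rate == m and m == r:
            break
    process(13)
    return pos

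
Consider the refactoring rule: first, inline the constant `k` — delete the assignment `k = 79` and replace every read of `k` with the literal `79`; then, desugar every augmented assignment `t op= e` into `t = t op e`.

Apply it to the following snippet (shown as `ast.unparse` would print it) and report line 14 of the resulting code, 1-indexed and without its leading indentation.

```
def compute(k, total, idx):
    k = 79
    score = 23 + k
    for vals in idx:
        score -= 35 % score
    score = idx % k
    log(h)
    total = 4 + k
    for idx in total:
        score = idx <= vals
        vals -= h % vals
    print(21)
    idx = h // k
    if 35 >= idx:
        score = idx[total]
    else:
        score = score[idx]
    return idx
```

score = idx[total]

Transformed code:
def compute(k, total, idx):
    score = 23 + 79
    for vals in idx:
        score = score - 35 % score
    score = idx % 79
    log(h)
    total = 4 + 79
    for idx in total:
        score = idx <= vals
        vals = vals - h % vals
    print(21)
    idx = h // 79
    if 35 >= idx:
        score = idx[total]
    else:
        score = score[idx]
    return idx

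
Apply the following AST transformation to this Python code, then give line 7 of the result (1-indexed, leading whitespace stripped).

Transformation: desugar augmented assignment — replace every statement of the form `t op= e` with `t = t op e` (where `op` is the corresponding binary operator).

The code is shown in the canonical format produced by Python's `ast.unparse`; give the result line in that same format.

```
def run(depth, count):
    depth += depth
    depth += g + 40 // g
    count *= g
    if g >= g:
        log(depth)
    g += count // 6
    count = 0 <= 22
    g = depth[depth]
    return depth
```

Transformed code:
def run(depth, count):
    depth = depth + depth
    depth = depth + (g + 40 // g)
    count = count * g
    if g >= g:
        log(depth)
    g = g + count // 6
    count = 0 <= 22
    g = depth[depth]
    return depth

g = g + count // 6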